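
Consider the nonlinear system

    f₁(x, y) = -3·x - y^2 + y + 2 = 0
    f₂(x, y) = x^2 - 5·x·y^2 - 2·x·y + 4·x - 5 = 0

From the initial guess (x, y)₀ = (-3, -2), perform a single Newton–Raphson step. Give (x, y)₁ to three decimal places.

(-1.135, -1.881)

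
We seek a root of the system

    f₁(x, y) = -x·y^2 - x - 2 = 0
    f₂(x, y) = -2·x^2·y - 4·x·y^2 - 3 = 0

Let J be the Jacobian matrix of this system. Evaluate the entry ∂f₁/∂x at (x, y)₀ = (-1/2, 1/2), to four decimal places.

∂f₁/∂x = -y^2 - 1.
At (-1/2, 1/2) this is -1.2500.

-1.2500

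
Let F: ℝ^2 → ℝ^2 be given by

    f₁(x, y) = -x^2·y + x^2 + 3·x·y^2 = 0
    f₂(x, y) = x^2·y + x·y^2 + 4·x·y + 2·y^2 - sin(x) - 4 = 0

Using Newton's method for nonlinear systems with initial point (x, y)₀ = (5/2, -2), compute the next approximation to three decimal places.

At (5/2, -2): F = (48.750, -19.09847).
Jacobian J = [[-2·x·y + 2·x + 3·y^2, -x^2 + 6·x·y], [2·x·y + y^2 + 4·y - cos(x), x^2 + 2·x·y + 4·x + 4·y]].
At the point, J = [[27.000, -36.250], [-13.19886, -1.750]] (det J = -525.70854).
Solving J·Δ = −F gives Δ = (-1.479, 0.243).
Then the next iterate is (x, y)₁ = (1.021, -1.757).

(1.021, -1.757)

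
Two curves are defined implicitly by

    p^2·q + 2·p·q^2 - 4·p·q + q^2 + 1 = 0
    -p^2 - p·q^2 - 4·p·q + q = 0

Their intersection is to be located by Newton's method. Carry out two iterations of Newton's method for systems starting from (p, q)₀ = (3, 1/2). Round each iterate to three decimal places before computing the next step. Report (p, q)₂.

(4.247, 6.921)

At (3, 1/2): F = (1.250, -15.250).
Jacobian J = [[2·p·q + 2·q^2 - 4·q, p^2 + 4·p·q - 4·p + 2·q], [-2·p - q^2 - 4·q, -2·p·q - 4·p + 1]].
At the point, J = [[1.500, 4.000], [-8.250, -14.000]] (det J = 12.000).
Solving J·Δ = −F gives Δ = (-3.625, 1.047).
Then the next iterate is (p, q)₁ = (-0.625, 1.547).
Round to (-0.625, 1.547) and repeat: F = (4.87349, 6.51963), J = [[-3.33533, 2.11713], [-7.33121, 5.43375]].
Δ = (4.872, 5.374), so (p, q)₂ = (4.247, 6.921).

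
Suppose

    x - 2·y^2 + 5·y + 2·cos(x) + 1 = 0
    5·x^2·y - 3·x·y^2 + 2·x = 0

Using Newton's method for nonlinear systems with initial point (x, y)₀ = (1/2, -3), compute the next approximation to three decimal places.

(0.542, -1.250)

At (1/2, -3): F = (-29.74483, -16.250).
Jacobian J = [[-2·sin(x) + 1, -4·y + 5], [10·x·y - 3·y^2 + 2, 5·x^2 - 6·x·y]].
At the point, J = [[0.04115, 17.000], [-40.000, 10.250]] (det J = 680.42178).
Solving J·Δ = −F gives Δ = (0.042, 1.750).
Then the next iterate is (x, y)₁ = (0.542, -1.250).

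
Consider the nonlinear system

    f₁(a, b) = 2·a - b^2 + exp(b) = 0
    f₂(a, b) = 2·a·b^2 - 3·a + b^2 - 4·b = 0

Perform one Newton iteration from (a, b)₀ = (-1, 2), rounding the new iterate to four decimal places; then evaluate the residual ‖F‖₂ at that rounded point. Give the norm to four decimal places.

3.6331

At (-1, 2): F = (1.389056, -9.0000).
Jacobian J = [[2, -2·b + exp(b)], [2·b^2 - 3, 4·a·b + 2·b - 4]].
At the point, J = [[2.0000, 3.389056], [5.0000, -8.0000]] (det J = -32.945280).
Solving J·Δ = −F gives Δ = (0.5885, -0.7572).
Then the next iterate is (a, b)₁ = (-0.4115, 1.2428).
Re-evaluating at (-0.4115, 1.2428): F = (1.097751, -3.463314), so ‖F‖₂ = 3.6331.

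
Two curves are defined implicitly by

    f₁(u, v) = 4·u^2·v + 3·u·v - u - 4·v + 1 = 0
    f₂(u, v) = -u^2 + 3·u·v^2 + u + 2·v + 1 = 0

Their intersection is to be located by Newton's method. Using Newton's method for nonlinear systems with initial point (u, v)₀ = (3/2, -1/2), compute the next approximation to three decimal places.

At (3/2, -1/2): F = (-5.250, 0.375).
Jacobian J = [[8·u·v + 3·v - 1, 4·u^2 + 3·u - 4], [-2·u + 3·v^2 + 1, 6·u·v + 2]].
At the point, J = [[-8.500, 9.500], [-1.250, -2.500]] (det J = 33.125).
Solving J·Δ = −F gives Δ = (-0.289, 0.294).
Then the next iterate is (u, v)₁ = (1.211, -0.206).

(1.211, -0.206)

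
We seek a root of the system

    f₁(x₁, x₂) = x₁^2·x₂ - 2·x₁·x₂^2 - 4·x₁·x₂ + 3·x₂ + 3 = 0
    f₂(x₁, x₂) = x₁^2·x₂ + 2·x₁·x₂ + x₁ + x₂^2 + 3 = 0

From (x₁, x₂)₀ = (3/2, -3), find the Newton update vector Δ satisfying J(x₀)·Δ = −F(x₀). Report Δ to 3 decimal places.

(-0.218, 1.071)

At (3/2, -3): F = (-21.750, -2.250).
Jacobian J = [[2·x₁·x₂ - 2·x₂^2 - 4·x₂, x₁^2 - 4·x₁·x₂ - 4·x₁ + 3], [2·x₁·x₂ + 2·x₂ + 1, x₁^2 + 2·x₁ + 2·x₂]].
At the point, J = [[-15.000, 17.250], [-14.000, -0.750]] (det J = 252.750).
Solving J·Δ = −F gives Δ = (-0.218, 1.071).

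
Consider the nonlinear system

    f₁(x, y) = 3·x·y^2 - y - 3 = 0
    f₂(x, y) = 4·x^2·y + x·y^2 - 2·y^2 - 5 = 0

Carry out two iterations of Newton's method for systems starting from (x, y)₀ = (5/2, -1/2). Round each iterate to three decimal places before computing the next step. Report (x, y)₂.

(1.833, 0.684)

At (5/2, -1/2): F = (-0.625, -17.375).
Jacobian J = [[3·y^2, 6·x·y - 1], [8·x·y + y^2, 4·x^2 + 2·x·y - 4·y]].
At the point, J = [[0.750, -8.500], [-9.750, 24.500]] (det J = -64.500).
Solving J·Δ = −F gives Δ = (-2.527, -0.297).
Then the next iterate is (x, y)₁ = (-0.027, -0.797).
Round to (-0.027, -0.797) and repeat: F = (-2.25445, -6.28989), J = [[1.90563, -0.87089], [0.80736, 3.23395]].
Δ = (1.860, 1.481), so (x, y)₂ = (1.833, 0.684).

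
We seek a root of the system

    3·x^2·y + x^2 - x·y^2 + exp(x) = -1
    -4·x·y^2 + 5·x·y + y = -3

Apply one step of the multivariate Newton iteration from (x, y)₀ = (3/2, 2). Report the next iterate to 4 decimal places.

(0.7904, 2.0166)

At (3/2, 2): F = (15.231689, -4.0000).
Jacobian J = [[6·x·y + 2·x - y^2 + exp(x), 3·x^2 - 2·x·y], [-4·y^2 + 5·y, -8·x·y + 5·x + 1]].
At the point, J = [[21.481689, 0.7500], [-6.0000, -15.5000]] (det J = -328.466181).
Solving J·Δ = −F gives Δ = (-0.7096, 0.0166).
Then the next iterate is (x, y)₁ = (0.7904, 2.0166).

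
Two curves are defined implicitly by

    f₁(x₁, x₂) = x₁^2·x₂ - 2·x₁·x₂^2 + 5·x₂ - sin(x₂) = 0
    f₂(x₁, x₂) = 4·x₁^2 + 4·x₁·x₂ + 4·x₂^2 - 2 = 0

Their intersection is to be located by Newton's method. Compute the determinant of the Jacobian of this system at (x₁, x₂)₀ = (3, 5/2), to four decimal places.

J = [[2·x₁·x₂ - 2·x₂^2, x₁^2 - 4·x₁·x₂ - cos(x₂) + 5], [8·x₁ + 4·x₂, 4·x₁ + 8·x₂]].
At the point, J = [[2.5000, -15.198856], [34.0000, 32.0000]].
det J = 596.7611.

596.7611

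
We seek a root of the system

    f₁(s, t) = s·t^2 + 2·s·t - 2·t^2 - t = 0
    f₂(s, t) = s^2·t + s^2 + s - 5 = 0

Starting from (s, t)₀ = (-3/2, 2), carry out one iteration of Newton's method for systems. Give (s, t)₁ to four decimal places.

At (-3/2, 2): F = (-22.0000, 0.2500).
Jacobian J = [[t^2 + 2·t, 2·s·t + 2·s - 4·t - 1], [2·s·t + 2·s + 1, s^2]].
At the point, J = [[8.0000, -18.0000], [-8.0000, 2.2500]] (det J = -126.0000).
Solving J·Δ = −F gives Δ = (-0.3571, -1.3810).
Then the next iterate is (s, t)₁ = (-1.8571, 0.6190).

(-1.8571, 0.6190)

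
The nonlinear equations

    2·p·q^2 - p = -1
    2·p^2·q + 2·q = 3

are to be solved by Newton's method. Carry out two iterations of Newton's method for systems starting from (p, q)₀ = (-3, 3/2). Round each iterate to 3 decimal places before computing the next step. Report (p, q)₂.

At (-3, 3/2): F = (-9.500, 27.000).
Jacobian J = [[2·q^2 - 1, 4·p·q], [4·p·q, 2·p^2 + 2]].
At the point, J = [[3.500, -18.000], [-18.000, 20.000]] (det J = -254.000).
Solving J·Δ = −F gives Δ = (1.165, -0.301).
Then the next iterate is (p, q)₁ = (-1.835, 1.199).
Round to (-1.835, 1.199) and repeat: F = (-2.44100, 7.47261), J = [[1.87520, -8.80066], [-8.80066, 8.73445]].
Δ = (0.728, -0.122), so (p, q)₂ = (-1.107, 1.077).

(-1.107, 1.077)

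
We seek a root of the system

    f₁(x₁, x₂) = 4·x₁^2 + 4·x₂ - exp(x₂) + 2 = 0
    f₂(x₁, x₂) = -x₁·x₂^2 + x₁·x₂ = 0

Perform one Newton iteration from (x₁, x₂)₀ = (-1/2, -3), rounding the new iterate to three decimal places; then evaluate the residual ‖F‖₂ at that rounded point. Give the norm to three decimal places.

At (-1/2, -3): F = (-9.04979, 6.000).
Jacobian J = [[8·x₁, -exp(x₂) + 4], [-x₂^2 + x₂, -2·x₁·x₂ + x₁]].
At the point, J = [[-4.000, 3.95021], [-12.000, -3.500]] (det J = 61.40256).
Solving J·Δ = −F gives Δ = (-0.130, 2.159).
Then the next iterate is (x₁, x₂)₁ = (-0.630, -0.841).
Re-evaluating at (-0.630, -0.841): F = (-0.20768, 0.97542), so ‖F‖₂ = 0.997.

0.997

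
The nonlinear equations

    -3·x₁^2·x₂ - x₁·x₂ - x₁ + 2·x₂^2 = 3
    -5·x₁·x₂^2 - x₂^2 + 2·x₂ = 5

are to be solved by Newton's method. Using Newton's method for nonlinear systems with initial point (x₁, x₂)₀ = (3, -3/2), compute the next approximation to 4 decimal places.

(2.3907, -0.7571)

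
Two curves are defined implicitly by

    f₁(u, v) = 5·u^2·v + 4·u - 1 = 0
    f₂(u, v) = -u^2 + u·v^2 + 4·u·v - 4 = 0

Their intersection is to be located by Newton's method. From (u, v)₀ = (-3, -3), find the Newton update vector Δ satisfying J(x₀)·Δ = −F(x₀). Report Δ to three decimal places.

(1.650, -0.159)

At (-3, -3): F = (-148.000, -4.000).
Jacobian J = [[10·u·v + 4, 5·u^2], [-2·u + v^2 + 4·v, 2·u·v + 4·u]].
At the point, J = [[94.000, 45.000], [3.000, 6.000]] (det J = 429.000).
Solving J·Δ = −F gives Δ = (1.650, -0.159).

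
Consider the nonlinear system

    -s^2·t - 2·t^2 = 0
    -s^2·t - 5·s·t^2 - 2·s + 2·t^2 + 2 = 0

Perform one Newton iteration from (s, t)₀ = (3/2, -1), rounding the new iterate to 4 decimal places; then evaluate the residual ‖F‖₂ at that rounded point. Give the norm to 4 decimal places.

1.1731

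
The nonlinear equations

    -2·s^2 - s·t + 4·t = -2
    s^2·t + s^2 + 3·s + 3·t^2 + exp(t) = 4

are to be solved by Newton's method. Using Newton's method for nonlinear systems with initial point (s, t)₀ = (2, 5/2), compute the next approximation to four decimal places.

At (2, 5/2): F = (-1.0000, 46.932494).
Jacobian J = [[-4·s - t, -s + 4], [2·s·t + 2·s + 3, s^2 + 6·t + exp(t)]].
At the point, J = [[-10.5000, 2.0000], [17.0000, 31.182494]] (det J = -361.416187).
Solving J·Δ = −F gives Δ = (-0.3460, -1.3165).
Then the next iterate is (s, t)₁ = (1.6540, 1.1835).

(1.6540, 1.1835)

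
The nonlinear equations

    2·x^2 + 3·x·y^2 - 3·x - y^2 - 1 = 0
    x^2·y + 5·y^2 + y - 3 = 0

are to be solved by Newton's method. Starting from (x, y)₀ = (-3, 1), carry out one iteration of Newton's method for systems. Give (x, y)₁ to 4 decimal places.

(-1.4444, 0.8667)

At (-3, 1): F = (16.0000, 12.0000).
Jacobian J = [[4·x + 3·y^2 - 3, 6·x·y - 2·y], [2·x·y, x^2 + 10·y + 1]].
At the point, J = [[-12.0000, -20.0000], [-6.0000, 20.0000]] (det J = -360.0000).
Solving J·Δ = −F gives Δ = (1.5556, -0.1333).
Then the next iterate is (x, y)₁ = (-1.4444, 0.8667).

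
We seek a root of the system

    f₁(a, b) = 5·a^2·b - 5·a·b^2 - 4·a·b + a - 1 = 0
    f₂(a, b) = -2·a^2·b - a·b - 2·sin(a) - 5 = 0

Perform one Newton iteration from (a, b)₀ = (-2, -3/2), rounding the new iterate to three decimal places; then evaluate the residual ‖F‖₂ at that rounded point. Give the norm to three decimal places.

2.904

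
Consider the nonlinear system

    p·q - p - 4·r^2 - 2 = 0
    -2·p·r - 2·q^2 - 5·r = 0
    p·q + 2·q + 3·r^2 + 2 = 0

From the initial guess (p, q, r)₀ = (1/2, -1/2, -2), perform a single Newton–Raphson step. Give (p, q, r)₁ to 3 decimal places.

At (1/2, -1/2, -2): F = (-18.750, 11.500, 12.750).
Jacobian J = [[q - 1, p, -8·r], [-2·r, -4·q, -2·p - 5], [q, p + 2, 6·r]].
At the point, J = [[-1.500, 0.500, 16.000], [4.000, 2.000, -6.000], [-0.500, 2.500, -12.000]] (det J = 215.000).
Solving J·Δ = −F gives Δ = (-1.170, -0.205, 1.069).
Then the next iterate is (p, q, r)₁ = (-0.670, -0.705, -0.931).

(-0.670, -0.705, -0.931)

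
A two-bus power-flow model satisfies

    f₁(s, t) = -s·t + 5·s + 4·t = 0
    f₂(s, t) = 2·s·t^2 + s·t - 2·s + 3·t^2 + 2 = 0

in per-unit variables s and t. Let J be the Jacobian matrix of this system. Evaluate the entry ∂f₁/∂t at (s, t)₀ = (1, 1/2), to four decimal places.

3.0000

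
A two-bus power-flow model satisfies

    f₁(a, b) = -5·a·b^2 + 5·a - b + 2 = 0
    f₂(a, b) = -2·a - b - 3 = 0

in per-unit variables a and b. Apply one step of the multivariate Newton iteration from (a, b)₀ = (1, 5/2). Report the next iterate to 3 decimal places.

At (1, 5/2): F = (-26.750, -7.500).
Jacobian J = [[-5·b^2 + 5, -10·a·b - 1], [-2, -1]].
At the point, J = [[-26.250, -26.000], [-2.000, -1.000]] (det J = -25.750).
Solving J·Δ = −F gives Δ = (-6.534, 5.568).
Then the next iterate is (a, b)₁ = (-5.534, 8.068).

(-5.534, 8.068)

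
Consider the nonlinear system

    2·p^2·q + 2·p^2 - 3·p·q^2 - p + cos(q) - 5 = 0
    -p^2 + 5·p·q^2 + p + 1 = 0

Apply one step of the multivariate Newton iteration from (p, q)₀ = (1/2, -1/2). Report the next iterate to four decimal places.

At (1/2, -1/2): F = (-4.747417, 1.8750).
Jacobian J = [[4·p·q + 4·p - 3·q^2 - 1, 2·p^2 - 6·p·q - sin(q)], [-2·p + 5·q^2 + 1, 10·p·q]].
At the point, J = [[-0.7500, 2.479426], [1.2500, -2.5000]] (det J = -1.224282).
Solving J·Δ = −F gives Δ = (5.8970, 3.6985).
Then the next iterate is (p, q)₁ = (6.3970, 3.1985).

(6.3970, 3.1985)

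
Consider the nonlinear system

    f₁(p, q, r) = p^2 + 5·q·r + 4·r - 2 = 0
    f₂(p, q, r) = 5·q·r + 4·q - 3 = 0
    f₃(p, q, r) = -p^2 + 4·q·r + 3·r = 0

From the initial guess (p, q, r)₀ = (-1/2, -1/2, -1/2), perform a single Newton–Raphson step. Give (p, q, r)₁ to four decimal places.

At (-1/2, -1/2, -1/2): F = (-2.5000, -3.7500, -0.7500).
Jacobian J = [[2·p, 5·r, 5·q + 4], [0, 5·r + 4, 5·q], [-2·p, 4·r, 4·q + 3]].
At the point, J = [[-1.0000, -2.5000, 1.5000], [0.0000, 1.5000, -2.5000], [1.0000, -2.0000, 1.0000]] (det J = 7.5000).
Solving J·Δ = −F gives Δ = (-1.0167, -2.3333, -2.9000).
Then the next iterate is (p, q, r)₁ = (-1.5167, -2.8333, -3.4000).

(-1.5167, -2.8333, -3.4000)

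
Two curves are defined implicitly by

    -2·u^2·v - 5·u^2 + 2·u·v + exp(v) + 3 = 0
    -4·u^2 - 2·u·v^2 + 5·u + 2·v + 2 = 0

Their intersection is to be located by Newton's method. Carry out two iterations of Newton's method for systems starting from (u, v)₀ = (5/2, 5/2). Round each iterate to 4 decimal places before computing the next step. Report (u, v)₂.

At (5/2, 5/2): F = (-34.817506, -36.7500).
Jacobian J = [[-4·u·v - 10·u + 2·v, -2·u^2 + 2·u + exp(v)], [-8·u - 2·v^2 + 5, -4·u·v + 2]].
At the point, J = [[-45.0000, 4.682494], [-27.5000, -23.0000]] (det J = 1163.768584).
Solving J·Δ = −F gives Δ = (-0.8360, -0.5983).
Then the next iterate is (u, v)₁ = (1.6640, 1.9017).
Round to (1.6640, 1.9017) and repeat: F = (-8.349571, -8.987772), J = [[-25.494315, 4.487478], [-15.544926, -10.657715]].
Δ = (-0.3787, -0.2909), so (u, v)₂ = (1.2853, 1.6108).

(1.2853, 1.6108)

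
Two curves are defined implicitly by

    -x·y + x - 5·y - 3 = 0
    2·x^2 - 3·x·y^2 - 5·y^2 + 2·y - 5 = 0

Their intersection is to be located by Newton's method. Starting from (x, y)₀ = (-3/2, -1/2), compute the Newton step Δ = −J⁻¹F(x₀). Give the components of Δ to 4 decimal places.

At (-3/2, -1/2): F = (-2.7500, -1.6250).
Jacobian J = [[-y + 1, -x - 5], [4·x - 3·y^2, -6·x·y - 10·y + 2]].
At the point, J = [[1.5000, -3.5000], [-6.7500, 2.5000]] (det J = -19.8750).
Solving J·Δ = −F gives Δ = (-0.6321, -1.0566).

(-0.6321, -1.0566)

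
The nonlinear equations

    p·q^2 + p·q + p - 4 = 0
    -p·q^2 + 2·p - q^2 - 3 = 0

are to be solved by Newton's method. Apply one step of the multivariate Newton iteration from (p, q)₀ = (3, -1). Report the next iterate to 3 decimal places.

(4.000, -1.000)

At (3, -1): F = (-1.000, -1.000).
Jacobian J = [[q^2 + q + 1, 2·p·q + p], [-q^2 + 2, -2·p·q - 2·q]].
At the point, J = [[1.000, -3.000], [1.000, 8.000]] (det J = 11.000).
Solving J·Δ = −F gives Δ = (1.000, 0.000).
Then the next iterate is (p, q)₁ = (4.000, -1.000).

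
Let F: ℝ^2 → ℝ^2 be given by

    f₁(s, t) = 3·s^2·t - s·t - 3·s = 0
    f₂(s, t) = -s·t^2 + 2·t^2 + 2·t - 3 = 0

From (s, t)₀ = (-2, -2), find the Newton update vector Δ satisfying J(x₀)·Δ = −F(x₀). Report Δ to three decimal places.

(0.684, 0.447)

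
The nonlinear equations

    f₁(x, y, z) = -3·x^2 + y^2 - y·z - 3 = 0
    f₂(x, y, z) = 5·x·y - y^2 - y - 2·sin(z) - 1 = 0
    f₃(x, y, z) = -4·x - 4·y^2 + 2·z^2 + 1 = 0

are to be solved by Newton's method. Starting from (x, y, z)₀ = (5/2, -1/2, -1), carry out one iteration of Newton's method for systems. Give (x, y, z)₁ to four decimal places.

(1.0191, -0.4077, -1.4268)

At (5/2, -1/2, -1): F = (-22.0000, -5.317058, -8.0000).
Jacobian J = [[-6·x, 2·y - z, -y], [5·y, 5·x - 2·y - 1, -2·cos(z)], [-4, -8·y, 4·z]].
At the point, J = [[-15.0000, 0.0000, 0.5000], [-2.5000, 12.5000, -1.080605], [-4.0000, 4.0000, -4.0000]] (det J = 705.163723).
Solving J·Δ = −F gives Δ = (-1.4809, 0.0923, -0.4268).
Then the next iterate is (x, y, z)₁ = (1.0191, -0.4077, -1.4268).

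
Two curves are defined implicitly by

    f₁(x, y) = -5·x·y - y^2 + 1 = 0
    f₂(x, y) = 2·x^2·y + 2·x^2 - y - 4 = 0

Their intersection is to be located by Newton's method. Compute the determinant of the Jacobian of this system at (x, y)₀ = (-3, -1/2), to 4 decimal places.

138.5000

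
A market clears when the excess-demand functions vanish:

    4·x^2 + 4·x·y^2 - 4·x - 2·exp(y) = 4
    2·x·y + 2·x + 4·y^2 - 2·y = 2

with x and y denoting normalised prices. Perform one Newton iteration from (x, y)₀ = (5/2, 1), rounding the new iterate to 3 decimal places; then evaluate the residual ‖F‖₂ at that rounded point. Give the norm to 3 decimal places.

7.194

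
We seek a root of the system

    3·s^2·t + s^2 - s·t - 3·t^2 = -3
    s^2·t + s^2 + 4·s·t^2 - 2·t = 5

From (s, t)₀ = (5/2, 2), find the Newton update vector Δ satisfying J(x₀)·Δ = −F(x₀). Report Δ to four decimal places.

(-0.8318, -0.5416)

At (5/2, 2): F = (29.7500, 49.7500).
Jacobian J = [[6·s·t + 2·s - t, 3·s^2 - s - 6·t], [2·s·t + 2·s + 4·t^2, s^2 + 8·s·t - 2]].
At the point, J = [[33.0000, 4.2500], [31.0000, 44.2500]] (det J = 1328.5000).
Solving J·Δ = −F gives Δ = (-0.8318, -0.5416).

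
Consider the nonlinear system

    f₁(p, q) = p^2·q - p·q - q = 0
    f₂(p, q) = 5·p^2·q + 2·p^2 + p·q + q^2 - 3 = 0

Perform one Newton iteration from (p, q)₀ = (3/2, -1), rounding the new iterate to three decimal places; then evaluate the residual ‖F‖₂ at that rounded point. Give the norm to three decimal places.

0.993

At (3/2, -1): F = (0.250, -10.250).
Jacobian J = [[2·p·q - q, p^2 - p - 1], [10·p·q + 4·p + q, 5·p^2 + p + 2·q]].
At the point, J = [[-2.000, -0.250], [-10.000, 10.750]] (det J = -24.000).
Solving J·Δ = −F gives Δ = (0.005, 0.958).
Then the next iterate is (p, q)₁ = (1.505, -0.042).
Re-evaluating at (1.505, -0.042): F = (0.01008, 0.99295), so ‖F‖₂ = 0.993.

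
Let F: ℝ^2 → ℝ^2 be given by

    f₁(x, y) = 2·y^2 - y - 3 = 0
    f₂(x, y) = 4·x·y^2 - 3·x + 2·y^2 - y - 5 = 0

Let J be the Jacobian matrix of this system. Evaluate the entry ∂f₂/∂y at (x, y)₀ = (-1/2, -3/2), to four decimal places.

∂f₂/∂y = 8·x·y + 4·y - 1.
At (-1/2, -3/2) this is -1.0000.

-1.0000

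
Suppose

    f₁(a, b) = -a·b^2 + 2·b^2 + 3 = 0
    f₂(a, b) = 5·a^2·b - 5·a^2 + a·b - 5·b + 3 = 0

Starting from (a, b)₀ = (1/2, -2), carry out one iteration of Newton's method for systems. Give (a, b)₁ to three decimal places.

At (1/2, -2): F = (9.000, 8.250).
Jacobian J = [[-b^2, -2·a·b + 4·b], [10·a·b - 10·a + b, 5·a^2 + a - 5]].
At the point, J = [[-4.000, -6.000], [-17.000, -3.250]] (det J = -89.000).
Solving J·Δ = −F gives Δ = (0.228, 1.348).
Then the next iterate is (a, b)₁ = (0.728, -0.652).

(0.728, -0.652)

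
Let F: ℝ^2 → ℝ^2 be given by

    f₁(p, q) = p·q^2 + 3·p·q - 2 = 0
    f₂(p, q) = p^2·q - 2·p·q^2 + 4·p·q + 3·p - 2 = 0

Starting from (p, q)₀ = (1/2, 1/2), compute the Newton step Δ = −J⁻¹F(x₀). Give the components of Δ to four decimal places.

(-0.2760, 0.8040)

At (1/2, 1/2): F = (-1.1250, 0.3750).
Jacobian J = [[q^2 + 3·q, 2·p·q + 3·p], [2·p·q - 2·q^2 + 4·q + 3, p^2 - 4·p·q + 4·p]].
At the point, J = [[1.7500, 2.0000], [5.0000, 1.2500]] (det J = -7.8125).
Solving J·Δ = −F gives Δ = (-0.2760, 0.8040).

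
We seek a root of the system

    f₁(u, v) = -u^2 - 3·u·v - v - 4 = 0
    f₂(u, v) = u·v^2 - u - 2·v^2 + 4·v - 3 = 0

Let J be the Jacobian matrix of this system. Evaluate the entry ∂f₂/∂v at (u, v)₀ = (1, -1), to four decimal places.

∂f₂/∂v = 2·u·v - 4·v + 4.
At (1, -1) this is 6.0000.

6.0000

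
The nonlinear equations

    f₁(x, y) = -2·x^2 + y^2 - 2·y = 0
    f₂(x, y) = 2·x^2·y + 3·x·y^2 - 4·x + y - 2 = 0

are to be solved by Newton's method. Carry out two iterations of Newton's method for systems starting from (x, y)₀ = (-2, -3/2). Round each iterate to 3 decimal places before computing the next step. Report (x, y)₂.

At (-2, -3/2): F = (-2.750, -21.000).
Jacobian J = [[-4·x, 2·y - 2], [4·x·y + 3·y^2 - 4, 2·x^2 + 6·x·y + 1]].
At the point, J = [[8.000, -5.000], [14.750, 27.000]] (det J = 289.750).
Solving J·Δ = −F gives Δ = (0.619, 0.440).
Then the next iterate is (x, y)₁ = (-1.381, -1.060).
Round to (-1.381, -1.060) and repeat: F = (-0.57072, -6.23426), J = [[5.524, -4.120], [5.22624, 13.59748]].
Δ = (0.346, 0.325), so (x, y)₂ = (-1.035, -0.735).

(-1.035, -0.735)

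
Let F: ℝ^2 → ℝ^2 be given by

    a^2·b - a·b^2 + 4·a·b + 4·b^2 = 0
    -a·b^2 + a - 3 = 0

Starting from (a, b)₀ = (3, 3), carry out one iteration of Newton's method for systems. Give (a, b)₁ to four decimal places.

At (3, 3): F = (72.0000, -27.0000).
Jacobian J = [[2·a·b - b^2 + 4·b, a^2 - 2·a·b + 4·a + 8·b], [-b^2 + 1, -2·a·b]].
At the point, J = [[21.0000, 27.0000], [-8.0000, -18.0000]] (det J = -162.0000).
Solving J·Δ = −F gives Δ = (-3.5000, 0.0556).
Then the next iterate is (a, b)₁ = (-0.5000, 3.0556).

(-0.5000, 3.0556)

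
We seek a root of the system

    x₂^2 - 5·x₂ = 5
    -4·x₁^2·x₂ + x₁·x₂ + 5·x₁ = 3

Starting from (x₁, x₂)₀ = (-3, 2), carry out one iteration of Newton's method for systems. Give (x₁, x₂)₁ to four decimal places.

(-9.0545, -9.0000)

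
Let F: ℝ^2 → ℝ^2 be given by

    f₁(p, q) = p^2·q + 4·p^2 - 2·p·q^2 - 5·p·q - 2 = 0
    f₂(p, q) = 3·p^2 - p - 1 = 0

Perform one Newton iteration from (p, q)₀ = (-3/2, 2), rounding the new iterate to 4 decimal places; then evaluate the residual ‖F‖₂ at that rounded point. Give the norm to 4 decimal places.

10.0953

At (-3/2, 2): F = (38.5000, 7.2500).
Jacobian J = [[2·p·q + 8·p - 2·q^2 - 5·q, p^2 - 4·p·q - 5·p], [6·p - 1, 0]].
At the point, J = [[-36.0000, 21.7500], [-10.0000, 0.0000]] (det J = 217.5000).
Solving J·Δ = −F gives Δ = (0.7250, -0.5701).
Then the next iterate is (p, q)₁ = (-0.7750, 1.4299).
Re-evaluating at (-0.7750, 1.4299): F = (9.971348, 1.576875), so ‖F‖₂ = 10.0953.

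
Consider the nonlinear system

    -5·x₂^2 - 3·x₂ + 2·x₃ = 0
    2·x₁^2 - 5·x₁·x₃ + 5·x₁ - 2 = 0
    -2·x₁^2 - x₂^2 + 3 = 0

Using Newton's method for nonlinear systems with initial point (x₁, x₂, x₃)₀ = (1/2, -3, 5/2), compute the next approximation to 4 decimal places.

(1.7935, -1.4855, -2.4457)

At (1/2, -3, 5/2): F = (-31.0000, -5.2500, -6.5000).
Jacobian J = [[0, -10·x₂ - 3, 2], [4·x₁ - 5·x₃ + 5, 0, -5·x₁], [-4·x₁, -2·x₂, 0]].
At the point, J = [[0.0000, 27.0000, 2.0000], [-5.5000, 0.0000, -2.5000], [-2.0000, 6.0000, 0.0000]] (det J = 69.0000).
Solving J·Δ = −F gives Δ = (1.2935, 1.5145, -4.9457).
Then the next iterate is (x₁, x₂, x₃)₁ = (1.7935, -1.4855, -2.4457).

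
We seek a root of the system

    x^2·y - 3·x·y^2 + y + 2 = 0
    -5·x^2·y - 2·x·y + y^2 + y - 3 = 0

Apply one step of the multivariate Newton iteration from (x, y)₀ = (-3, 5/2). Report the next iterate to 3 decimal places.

(-2.160, 1.502)

At (-3, 5/2): F = (83.250, -91.750).
Jacobian J = [[2·x·y - 3·y^2, x^2 - 6·x·y + 1], [-10·x·y - 2·y, -5·x^2 - 2·x + 2·y + 1]].
At the point, J = [[-33.750, 55.000], [70.000, -33.000]] (det J = -2736.250).
Solving J·Δ = −F gives Δ = (0.840, -0.998).
Then the next iterate is (x, y)₁ = (-2.160, 1.502).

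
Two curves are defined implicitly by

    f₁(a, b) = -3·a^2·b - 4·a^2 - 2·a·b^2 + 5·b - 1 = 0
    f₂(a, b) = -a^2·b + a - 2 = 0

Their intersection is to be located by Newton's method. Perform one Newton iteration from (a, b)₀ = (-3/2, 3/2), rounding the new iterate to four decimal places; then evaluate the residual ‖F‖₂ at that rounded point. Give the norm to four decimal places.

At (-3/2, 3/2): F = (-5.8750, -6.8750).
Jacobian J = [[-6·a·b - 8·a - 2·b^2, -3·a^2 - 4·a·b + 5], [-2·a·b + 1, -a^2]].
At the point, J = [[21.0000, 7.2500], [5.5000, -2.2500]] (det J = -87.1250).
Solving J·Δ = −F gives Δ = (0.7238, -1.2862).
Then the next iterate is (a, b)₁ = (-0.7762, 0.2138).
Re-evaluating at (-0.7762, 0.2138): F = (-2.656420, -2.905012), so ‖F‖₂ = 3.9365.

3.9365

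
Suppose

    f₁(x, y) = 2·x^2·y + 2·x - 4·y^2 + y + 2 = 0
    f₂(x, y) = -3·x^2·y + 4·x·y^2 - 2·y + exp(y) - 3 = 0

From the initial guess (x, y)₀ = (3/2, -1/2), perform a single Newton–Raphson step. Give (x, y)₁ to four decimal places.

(0.1681, -0.7718)

At (3/2, -1/2): F = (1.2500, 3.481531).
Jacobian J = [[4·x·y + 2, 2·x^2 - 8·y + 1], [-6·x·y + 4·y^2, -3·x^2 + 8·x·y + exp(y) - 2]].
At the point, J = [[-1.0000, 9.5000], [5.5000, -14.143469]] (det J = -38.106531).
Solving J·Δ = −F gives Δ = (-1.3319, -0.2718).
Then the next iterate is (x, y)₁ = (0.1681, -0.7718).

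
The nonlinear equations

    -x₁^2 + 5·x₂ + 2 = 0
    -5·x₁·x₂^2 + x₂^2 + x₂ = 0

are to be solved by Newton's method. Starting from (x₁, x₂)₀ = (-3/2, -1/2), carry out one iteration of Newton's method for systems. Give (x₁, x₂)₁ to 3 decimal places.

At (-3/2, -1/2): F = (-2.750, 1.625).
Jacobian J = [[-2·x₁, 5], [-5·x₂^2, -10·x₁·x₂ + 2·x₂ + 1]].
At the point, J = [[3.000, 5.000], [-1.250, -7.500]] (det J = -16.250).
Solving J·Δ = −F gives Δ = (0.769, 0.088).
Then the next iterate is (x₁, x₂)₁ = (-0.731, -0.412).

(-0.731, -0.412)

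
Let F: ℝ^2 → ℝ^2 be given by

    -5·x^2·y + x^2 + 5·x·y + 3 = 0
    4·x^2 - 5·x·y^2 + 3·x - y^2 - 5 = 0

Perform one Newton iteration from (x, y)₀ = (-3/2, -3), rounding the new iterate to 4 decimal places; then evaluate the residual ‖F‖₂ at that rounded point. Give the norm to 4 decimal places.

At (-3/2, -3): F = (61.5000, 58.0000).
Jacobian J = [[-10·x·y + 2·x + 5·y, -5·x^2 + 5·x], [8·x - 5·y^2 + 3, -10·x·y - 2·y]].
At the point, J = [[-63.0000, -18.7500], [-54.0000, -39.0000]] (det J = 1444.5000).
Solving J·Δ = −F gives Δ = (0.9076, 0.2305).
Then the next iterate is (x, y)₁ = (-0.5924, -2.7695).
Re-evaluating at (-0.5924, -2.7695): F = (16.413807, 9.675347), so ‖F‖₂ = 19.0532.

19.0532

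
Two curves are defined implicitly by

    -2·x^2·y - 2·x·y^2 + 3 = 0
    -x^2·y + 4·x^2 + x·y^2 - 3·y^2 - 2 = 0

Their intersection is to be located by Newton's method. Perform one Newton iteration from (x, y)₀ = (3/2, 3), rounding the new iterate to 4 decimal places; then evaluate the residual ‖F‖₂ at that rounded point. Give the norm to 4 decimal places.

9.8895

At (3/2, 3): F = (-37.5000, -13.2500).
Jacobian J = [[-4·x·y - 2·y^2, -2·x^2 - 4·x·y], [-2·x·y + 8·x + y^2, -x^2 + 2·x·y - 6·y]].
At the point, J = [[-36.0000, -22.5000], [12.0000, -11.2500]] (det J = 675.0000).
Solving J·Δ = −F gives Δ = (-0.1833, -1.3733).
Then the next iterate is (x, y)₁ = (1.3167, 1.6267).
Re-evaluating at (1.3167, 1.6267): F = (-9.608795, -2.339682), so ‖F‖₂ = 9.8895.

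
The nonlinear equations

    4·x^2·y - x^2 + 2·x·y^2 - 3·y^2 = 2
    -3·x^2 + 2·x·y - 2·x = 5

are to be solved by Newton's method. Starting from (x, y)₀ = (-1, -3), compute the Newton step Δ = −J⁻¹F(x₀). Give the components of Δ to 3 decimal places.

(6.000, -6.000)

At (-1, -3): F = (-60.000, 0.000).
Jacobian J = [[8·x·y - 2·x + 2·y^2, 4·x^2 + 4·x·y - 6·y], [-6·x + 2·y - 2, 2·x]].
At the point, J = [[44.000, 34.000], [-2.000, -2.000]] (det J = -20.000).
Solving J·Δ = −F gives Δ = (6.000, -6.000).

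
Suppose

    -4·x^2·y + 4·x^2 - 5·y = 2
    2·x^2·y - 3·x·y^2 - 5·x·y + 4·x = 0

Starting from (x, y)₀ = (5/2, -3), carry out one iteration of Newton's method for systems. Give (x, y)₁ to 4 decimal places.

At (5/2, -3): F = (113.0000, -57.5000).
Jacobian J = [[-8·x·y + 8·x, -4·x^2 - 5], [4·x·y - 3·y^2 - 5·y + 4, 2·x^2 - 6·x·y - 5·x]].
At the point, J = [[80.0000, -30.0000], [-38.0000, 45.0000]] (det J = 2460.0000).
Solving J·Δ = −F gives Δ = (-1.3659, 0.1244).
Then the next iterate is (x, y)₁ = (1.1341, -2.8756).

(1.1341, -2.8756)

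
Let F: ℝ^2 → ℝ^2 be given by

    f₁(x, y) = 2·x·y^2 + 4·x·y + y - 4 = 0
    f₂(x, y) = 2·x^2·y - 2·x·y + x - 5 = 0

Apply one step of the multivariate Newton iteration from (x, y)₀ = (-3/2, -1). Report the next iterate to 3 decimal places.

At (-3/2, -1): F = (-2.000, -14.000).
Jacobian J = [[2·y^2 + 4·y, 4·x·y + 4·x + 1], [4·x·y - 2·y + 1, 2·x^2 - 2·x]].
At the point, J = [[-2.000, 1.000], [9.000, 7.500]] (det J = -24.000).
Solving J·Δ = −F gives Δ = (-0.042, 1.917).
Then the next iterate is (x, y)₁ = (-1.542, 0.917).

(-1.542, 0.917)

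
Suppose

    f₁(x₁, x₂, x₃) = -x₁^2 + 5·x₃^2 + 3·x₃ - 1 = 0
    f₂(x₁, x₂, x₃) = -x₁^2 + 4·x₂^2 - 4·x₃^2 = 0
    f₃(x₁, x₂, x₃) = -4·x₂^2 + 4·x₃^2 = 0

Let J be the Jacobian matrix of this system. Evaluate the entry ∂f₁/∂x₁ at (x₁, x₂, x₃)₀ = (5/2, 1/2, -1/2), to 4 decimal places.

-5.0000

∂f₁/∂x₁ = -2·x₁.
At (5/2, 1/2, -1/2) this is -5.0000.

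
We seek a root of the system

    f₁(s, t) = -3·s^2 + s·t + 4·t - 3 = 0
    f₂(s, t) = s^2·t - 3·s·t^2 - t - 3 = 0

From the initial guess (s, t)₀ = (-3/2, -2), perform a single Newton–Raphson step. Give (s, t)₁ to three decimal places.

(0.611, -2.010)

At (-3/2, -2): F = (-14.750, 12.500).
Jacobian J = [[-6·s + t, s + 4], [2·s·t - 3·t^2, s^2 - 6·s·t - 1]].
At the point, J = [[7.000, 2.500], [-6.000, -16.750]] (det J = -102.250).
Solving J·Δ = −F gives Δ = (2.111, -0.010).
Then the next iterate is (s, t)₁ = (0.611, -2.010).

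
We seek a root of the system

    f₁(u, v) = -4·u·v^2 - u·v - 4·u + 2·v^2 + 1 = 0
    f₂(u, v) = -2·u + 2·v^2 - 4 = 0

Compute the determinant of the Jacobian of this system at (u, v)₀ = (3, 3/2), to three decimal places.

-153.000

J = [[-4·v^2 - v - 4, -8·u·v - u + 4·v], [-2, 4·v]].
At the point, J = [[-14.500, -33.000], [-2.000, 6.000]].
det J = -153.000.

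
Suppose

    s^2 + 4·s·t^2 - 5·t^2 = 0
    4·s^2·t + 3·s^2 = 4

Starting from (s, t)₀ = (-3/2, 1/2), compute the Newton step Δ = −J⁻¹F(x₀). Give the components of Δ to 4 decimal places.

At (-3/2, 1/2): F = (-0.5000, 7.2500).
Jacobian J = [[2·s + 4·t^2, 8·s·t - 10·t], [8·s·t + 6·s, 4·s^2]].
At the point, J = [[-2.0000, -11.0000], [-15.0000, 9.0000]] (det J = -183.0000).
Solving J·Δ = −F gives Δ = (0.4112, -0.1202).

(0.4112, -0.1202)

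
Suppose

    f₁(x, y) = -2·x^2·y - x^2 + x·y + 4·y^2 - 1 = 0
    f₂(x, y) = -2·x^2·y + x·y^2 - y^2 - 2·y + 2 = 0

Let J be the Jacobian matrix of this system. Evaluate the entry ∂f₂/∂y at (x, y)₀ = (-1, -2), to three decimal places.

∂f₂/∂y = -2·x^2 + 2·x·y - 2·y - 2.
At (-1, -2) this is 4.000.

4.000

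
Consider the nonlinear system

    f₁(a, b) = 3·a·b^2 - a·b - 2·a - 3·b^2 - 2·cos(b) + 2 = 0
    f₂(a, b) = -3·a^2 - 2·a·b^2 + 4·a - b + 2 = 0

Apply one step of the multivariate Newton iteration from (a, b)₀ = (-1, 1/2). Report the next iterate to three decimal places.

(-0.483, 0.584)

At (-1, 1/2): F = (1.24483, -5.000).
Jacobian J = [[3·b^2 - b - 2, 6·a·b - a - 6·b + 2·sin(b)], [-6·a - 2·b^2 + 4, -4·a·b - 1]].
At the point, J = [[-1.750, -4.04115], [9.500, 1.000]] (det J = 36.64091).
Solving J·Δ = −F gives Δ = (0.517, 0.084).
Then the next iterate is (a, b)₁ = (-0.483, 0.584).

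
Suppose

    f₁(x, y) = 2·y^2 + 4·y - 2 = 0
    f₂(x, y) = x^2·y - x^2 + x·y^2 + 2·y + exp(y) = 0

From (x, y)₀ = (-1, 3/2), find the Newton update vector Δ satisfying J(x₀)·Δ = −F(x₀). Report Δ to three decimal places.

(-1.538, -0.850)

At (-1, 3/2): F = (8.500, 5.73169).
Jacobian J = [[0, 4·y + 4], [2·x·y - 2·x + y^2, x^2 + 2·x·y + exp(y) + 2]].
At the point, J = [[0.000, 10.000], [1.250, 4.48169]] (det J = -12.500).
Solving J·Δ = −F gives Δ = (-1.538, -0.850).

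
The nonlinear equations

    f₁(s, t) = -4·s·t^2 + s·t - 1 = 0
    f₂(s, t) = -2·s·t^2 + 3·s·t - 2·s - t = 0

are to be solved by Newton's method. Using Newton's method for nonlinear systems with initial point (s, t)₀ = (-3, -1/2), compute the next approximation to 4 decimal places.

(0.6528, -0.6319)

At (-3, -1/2): F = (3.5000, 12.5000).
Jacobian J = [[-4·t^2 + t, -8·s·t + s], [-2·t^2 + 3·t - 2, -4·s·t + 3·s - 1]].
At the point, J = [[-1.5000, -15.0000], [-4.0000, -16.0000]] (det J = -36.0000).
Solving J·Δ = −F gives Δ = (3.6528, -0.1319).
Then the next iterate is (s, t)₁ = (0.6528, -0.6319).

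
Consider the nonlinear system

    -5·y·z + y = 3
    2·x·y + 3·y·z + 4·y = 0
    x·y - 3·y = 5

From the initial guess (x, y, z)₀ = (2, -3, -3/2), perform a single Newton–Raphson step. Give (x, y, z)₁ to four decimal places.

At (2, -3, -3/2): F = (-28.5000, -10.5000, -2.0000).
Jacobian J = [[0, -5·z + 1, -5·y], [2·y, 2·x + 3·z + 4, 3·y], [y, x - 3, 0]].
At the point, J = [[0.0000, 8.5000, 15.0000], [-6.0000, 3.5000, -9.0000], [-3.0000, -1.0000, 0.0000]] (det J = 477.0000).
Solving J·Δ = −F gives Δ = (-1.4088, 2.2264, 0.6384).
Then the next iterate is (x, y, z)₁ = (0.5912, -0.7736, -0.8616).

(0.5912, -0.7736, -0.8616)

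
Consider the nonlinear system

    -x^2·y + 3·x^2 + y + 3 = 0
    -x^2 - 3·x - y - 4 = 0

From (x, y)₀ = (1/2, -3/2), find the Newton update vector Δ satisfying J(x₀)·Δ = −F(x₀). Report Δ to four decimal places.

(0.3750, -5.7500)

At (1/2, -3/2): F = (2.6250, -4.2500).
Jacobian J = [[-2·x·y + 6·x, -x^2 + 1], [-2·x - 3, -1]].
At the point, J = [[4.5000, 0.7500], [-4.0000, -1.0000]] (det J = -1.5000).
Solving J·Δ = −F gives Δ = (0.3750, -5.7500).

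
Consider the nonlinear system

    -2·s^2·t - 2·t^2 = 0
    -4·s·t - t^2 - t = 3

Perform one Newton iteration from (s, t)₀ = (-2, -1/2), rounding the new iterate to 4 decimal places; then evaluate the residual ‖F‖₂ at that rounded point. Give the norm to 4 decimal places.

7.5413

At (-2, -1/2): F = (3.5000, -6.7500).
Jacobian J = [[-4·s·t, -2·s^2 - 4·t], [-4·t, -4·s - 2·t - 1]].
At the point, J = [[-4.0000, -6.0000], [2.0000, 8.0000]] (det J = -20.0000).
Solving J·Δ = −F gives Δ = (-0.6250, 1.0000).
Then the next iterate is (s, t)₁ = (-2.6250, 0.5000).
Re-evaluating at (-2.6250, 0.5000): F = (-7.390625, 1.5000), so ‖F‖₂ = 7.5413.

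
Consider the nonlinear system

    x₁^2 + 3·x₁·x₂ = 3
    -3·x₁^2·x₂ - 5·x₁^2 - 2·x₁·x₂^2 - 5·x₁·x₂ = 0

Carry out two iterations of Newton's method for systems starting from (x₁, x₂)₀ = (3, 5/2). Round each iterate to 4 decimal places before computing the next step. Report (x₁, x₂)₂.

At (3, 5/2): F = (28.5000, -187.5000).
Jacobian J = [[2·x₁ + 3·x₂, 3·x₁], [-6·x₁·x₂ - 10·x₁ - 2·x₂^2 - 5·x₂, -3·x₁^2 - 4·x₁·x₂ - 5·x₁]].
At the point, J = [[13.5000, 9.0000], [-100.0000, -72.0000]] (det J = -72.0000).
Solving J·Δ = −F gives Δ = (-5.0625, 4.4271).
Then the next iterate is (x₁, x₂)₁ = (-2.0625, 6.9271).
Round to (-2.0625, 6.9271) and repeat: F = (-41.607525, 159.701432), J = [[16.6563, -6.1875], [-24.257066, 54.699356]].
Δ = (1.6922, -2.1692), so (x₁, x₂)₂ = (-0.3703, 4.7579).

(-0.3703, 4.7579)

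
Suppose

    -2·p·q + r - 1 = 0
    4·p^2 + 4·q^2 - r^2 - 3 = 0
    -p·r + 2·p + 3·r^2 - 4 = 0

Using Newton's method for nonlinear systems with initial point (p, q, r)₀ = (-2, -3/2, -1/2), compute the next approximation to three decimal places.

(9.250, -13.031, 19.375)

At (-2, -3/2, -1/2): F = (-7.500, 21.750, -8.250).
Jacobian J = [[-2·q, -2·p, 1], [8·p, 8·q, -2·r], [-r + 2, 0, -p + 6·r]].
At the point, J = [[3.000, 4.000, 1.000], [-16.000, -12.000, 1.000], [2.500, 0.000, -1.000]] (det J = 12.000).
Solving J·Δ = −F gives Δ = (11.250, -11.531, 19.875).
Then the next iterate is (p, q, r)₁ = (9.250, -13.031, 19.375).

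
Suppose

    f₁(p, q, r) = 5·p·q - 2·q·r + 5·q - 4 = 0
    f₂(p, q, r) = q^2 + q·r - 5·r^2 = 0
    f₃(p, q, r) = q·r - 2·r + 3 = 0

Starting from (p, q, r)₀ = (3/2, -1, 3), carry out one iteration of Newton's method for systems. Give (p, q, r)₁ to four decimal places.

At (3/2, -1, 3): F = (-10.5000, -47.0000, -6.0000).
Jacobian J = [[5·q, 5·p - 2·r + 5, -2·q], [0, 2·q + r, q - 10·r], [0, r, q - 2]].
At the point, J = [[-5.0000, 6.5000, 2.0000], [0.0000, 1.0000, -31.0000], [0.0000, 3.0000, -3.0000]] (det J = -450.0000).
Solving J·Δ = −F gives Δ = (-2.0500, 0.5000, -1.5000).
Then the next iterate is (p, q, r)₁ = (-0.5500, -0.5000, 1.5000).

(-0.5500, -0.5000, 1.5000)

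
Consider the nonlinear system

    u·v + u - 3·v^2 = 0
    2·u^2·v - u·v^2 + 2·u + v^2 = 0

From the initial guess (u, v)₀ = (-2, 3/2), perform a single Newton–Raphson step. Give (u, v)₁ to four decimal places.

At (-2, 3/2): F = (-11.7500, 14.7500).
Jacobian J = [[v + 1, u - 6·v], [4·u·v - v^2 + 2, 2·u^2 - 2·u·v + 2·v]].
At the point, J = [[2.5000, -11.0000], [-12.2500, 17.0000]] (det J = -92.2500).
Solving J·Δ = −F gives Δ = (-0.4065, -1.1606).
Then the next iterate is (u, v)₁ = (-2.4065, 0.3394).

(-2.4065, 0.3394)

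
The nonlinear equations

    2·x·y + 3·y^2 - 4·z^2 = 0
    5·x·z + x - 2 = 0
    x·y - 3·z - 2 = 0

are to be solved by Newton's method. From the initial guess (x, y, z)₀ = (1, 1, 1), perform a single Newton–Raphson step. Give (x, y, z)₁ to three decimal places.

(1.802, -1.087, -0.762)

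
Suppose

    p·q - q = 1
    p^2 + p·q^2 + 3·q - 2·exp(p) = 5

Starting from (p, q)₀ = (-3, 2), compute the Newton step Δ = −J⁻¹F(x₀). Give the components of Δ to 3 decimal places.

(2.750, -0.875)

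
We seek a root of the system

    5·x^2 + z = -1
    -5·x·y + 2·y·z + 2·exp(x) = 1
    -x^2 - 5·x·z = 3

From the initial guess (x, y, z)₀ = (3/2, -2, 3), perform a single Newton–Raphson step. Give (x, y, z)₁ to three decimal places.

(0.583, -2.280, 1.500)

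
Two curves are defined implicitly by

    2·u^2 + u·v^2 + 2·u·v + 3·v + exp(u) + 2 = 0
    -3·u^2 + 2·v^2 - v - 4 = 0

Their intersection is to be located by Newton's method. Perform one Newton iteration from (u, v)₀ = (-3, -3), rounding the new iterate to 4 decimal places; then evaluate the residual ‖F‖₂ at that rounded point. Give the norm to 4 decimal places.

1.7004

At (-3, -3): F = (2.049787, -10.0000).
Jacobian J = [[4·u + v^2 + 2·v + exp(u), 2·u·v + 2·u + 3], [-6·u, 4·v - 1]].
At the point, J = [[-8.950213, 15.0000], [18.0000, -13.0000]] (det J = -153.647232).
Solving J·Δ = −F gives Δ = (0.8028, 0.3424).
Then the next iterate is (u, v)₁ = (-2.1972, -2.6576).
Re-evaluating at (-2.1972, -2.6576): F = (-0.046220, -1.699788), so ‖F‖₂ = 1.7004.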